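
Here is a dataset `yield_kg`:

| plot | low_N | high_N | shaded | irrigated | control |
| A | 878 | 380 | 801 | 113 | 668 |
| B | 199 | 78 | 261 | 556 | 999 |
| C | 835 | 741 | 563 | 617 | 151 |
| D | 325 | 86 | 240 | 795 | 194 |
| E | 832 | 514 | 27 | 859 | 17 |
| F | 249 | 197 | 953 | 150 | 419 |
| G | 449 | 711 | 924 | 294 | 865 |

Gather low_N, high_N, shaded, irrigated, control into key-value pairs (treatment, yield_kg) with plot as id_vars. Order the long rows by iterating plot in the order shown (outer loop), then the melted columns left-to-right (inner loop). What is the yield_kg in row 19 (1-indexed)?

35 rows total (7 × 5). Row 19: index ⌊(19-1)/5⌋ = 3 into plot → D; (19-1) mod 5 = 3 into the melted columns → irrigated.
So row 19 is (D, irrigated, 795); yield_kg = 795.

795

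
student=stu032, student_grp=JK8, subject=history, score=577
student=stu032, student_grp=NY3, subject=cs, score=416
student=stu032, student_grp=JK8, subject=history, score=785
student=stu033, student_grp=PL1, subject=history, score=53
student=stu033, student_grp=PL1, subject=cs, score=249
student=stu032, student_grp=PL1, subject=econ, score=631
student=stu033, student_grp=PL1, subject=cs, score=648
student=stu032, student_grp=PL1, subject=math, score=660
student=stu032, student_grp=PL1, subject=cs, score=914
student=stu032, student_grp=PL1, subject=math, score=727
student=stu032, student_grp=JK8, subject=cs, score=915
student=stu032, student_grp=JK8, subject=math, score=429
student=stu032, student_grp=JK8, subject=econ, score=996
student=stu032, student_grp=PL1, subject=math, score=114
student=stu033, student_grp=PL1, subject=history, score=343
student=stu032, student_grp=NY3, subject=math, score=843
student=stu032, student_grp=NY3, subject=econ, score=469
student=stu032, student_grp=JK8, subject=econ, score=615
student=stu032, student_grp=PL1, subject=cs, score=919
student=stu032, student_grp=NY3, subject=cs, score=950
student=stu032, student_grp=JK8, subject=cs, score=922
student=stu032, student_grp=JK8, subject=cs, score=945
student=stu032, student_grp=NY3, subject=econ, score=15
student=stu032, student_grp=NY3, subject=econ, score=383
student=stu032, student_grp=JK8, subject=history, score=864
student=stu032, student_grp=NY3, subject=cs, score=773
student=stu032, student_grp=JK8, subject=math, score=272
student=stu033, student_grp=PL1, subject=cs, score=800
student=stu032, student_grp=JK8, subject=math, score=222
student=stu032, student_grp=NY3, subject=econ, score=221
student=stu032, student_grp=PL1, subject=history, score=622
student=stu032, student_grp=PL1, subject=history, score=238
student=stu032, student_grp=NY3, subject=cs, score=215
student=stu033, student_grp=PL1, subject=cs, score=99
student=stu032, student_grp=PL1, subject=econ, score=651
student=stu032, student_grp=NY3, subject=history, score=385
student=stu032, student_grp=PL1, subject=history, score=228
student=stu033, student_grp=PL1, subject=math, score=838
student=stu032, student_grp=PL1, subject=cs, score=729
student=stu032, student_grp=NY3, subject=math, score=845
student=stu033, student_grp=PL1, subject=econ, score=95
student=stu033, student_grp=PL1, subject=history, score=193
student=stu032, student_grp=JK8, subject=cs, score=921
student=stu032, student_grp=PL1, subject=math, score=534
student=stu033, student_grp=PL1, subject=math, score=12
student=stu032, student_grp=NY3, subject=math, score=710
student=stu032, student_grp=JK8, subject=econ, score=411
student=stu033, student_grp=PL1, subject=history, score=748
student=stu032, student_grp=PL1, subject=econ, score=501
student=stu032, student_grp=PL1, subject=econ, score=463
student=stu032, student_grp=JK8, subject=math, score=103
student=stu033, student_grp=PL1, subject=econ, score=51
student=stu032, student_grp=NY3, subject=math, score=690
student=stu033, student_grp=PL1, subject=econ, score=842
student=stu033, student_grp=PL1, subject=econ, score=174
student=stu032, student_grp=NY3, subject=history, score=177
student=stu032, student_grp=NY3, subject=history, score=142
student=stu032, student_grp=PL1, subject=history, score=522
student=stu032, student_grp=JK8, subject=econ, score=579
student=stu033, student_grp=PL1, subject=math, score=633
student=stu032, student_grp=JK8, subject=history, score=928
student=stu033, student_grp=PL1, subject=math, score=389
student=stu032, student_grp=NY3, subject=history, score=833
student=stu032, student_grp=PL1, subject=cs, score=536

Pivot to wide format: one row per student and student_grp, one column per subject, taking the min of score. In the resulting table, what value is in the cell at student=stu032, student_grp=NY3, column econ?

Rows with student=stu032, student_grp=NY3 and subject=econ: score values are 469, 15, 383, 221.
min(469, 15, 383, 221) = 15.

15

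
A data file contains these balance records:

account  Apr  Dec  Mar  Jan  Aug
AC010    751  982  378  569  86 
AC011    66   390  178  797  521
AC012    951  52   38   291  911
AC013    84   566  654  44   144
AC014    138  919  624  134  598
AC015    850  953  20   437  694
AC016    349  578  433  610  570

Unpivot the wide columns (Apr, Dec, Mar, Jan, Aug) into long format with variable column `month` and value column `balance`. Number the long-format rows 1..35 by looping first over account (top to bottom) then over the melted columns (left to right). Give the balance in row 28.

20

35 rows total (7 × 5). Row 28: index ⌊(28-1)/5⌋ = 5 into account → AC015; (28-1) mod 5 = 2 into the melted columns → Mar.
So row 28 is (AC015, Mar, 20); balance = 20.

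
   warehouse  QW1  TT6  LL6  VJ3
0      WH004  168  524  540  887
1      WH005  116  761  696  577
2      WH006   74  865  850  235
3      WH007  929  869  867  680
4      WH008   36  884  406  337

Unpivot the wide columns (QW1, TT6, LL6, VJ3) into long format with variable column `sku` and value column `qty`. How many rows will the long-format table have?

20

5 warehouse values × 4 melted columns = 20 rows.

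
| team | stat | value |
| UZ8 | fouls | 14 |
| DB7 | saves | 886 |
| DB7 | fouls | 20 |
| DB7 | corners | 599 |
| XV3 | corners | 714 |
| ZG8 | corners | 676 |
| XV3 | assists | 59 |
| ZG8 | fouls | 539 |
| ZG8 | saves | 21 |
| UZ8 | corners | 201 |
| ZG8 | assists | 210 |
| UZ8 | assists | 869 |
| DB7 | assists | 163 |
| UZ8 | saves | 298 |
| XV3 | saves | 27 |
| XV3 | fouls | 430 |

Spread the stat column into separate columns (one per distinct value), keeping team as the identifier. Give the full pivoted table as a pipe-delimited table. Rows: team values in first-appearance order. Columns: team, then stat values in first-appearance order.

Columns: team plus the 4 distinct stat values (fouls, saves, corners, assists).
For example, row UZ8 column fouls takes value=14 from the long row (UZ8, fouls).

| team | fouls | saves | corners | assists |
| UZ8 | 14 | 298 | 201 | 869 |
| DB7 | 20 | 886 | 599 | 163 |
| XV3 | 430 | 27 | 714 | 59 |
| ZG8 | 539 | 21 | 676 | 210 |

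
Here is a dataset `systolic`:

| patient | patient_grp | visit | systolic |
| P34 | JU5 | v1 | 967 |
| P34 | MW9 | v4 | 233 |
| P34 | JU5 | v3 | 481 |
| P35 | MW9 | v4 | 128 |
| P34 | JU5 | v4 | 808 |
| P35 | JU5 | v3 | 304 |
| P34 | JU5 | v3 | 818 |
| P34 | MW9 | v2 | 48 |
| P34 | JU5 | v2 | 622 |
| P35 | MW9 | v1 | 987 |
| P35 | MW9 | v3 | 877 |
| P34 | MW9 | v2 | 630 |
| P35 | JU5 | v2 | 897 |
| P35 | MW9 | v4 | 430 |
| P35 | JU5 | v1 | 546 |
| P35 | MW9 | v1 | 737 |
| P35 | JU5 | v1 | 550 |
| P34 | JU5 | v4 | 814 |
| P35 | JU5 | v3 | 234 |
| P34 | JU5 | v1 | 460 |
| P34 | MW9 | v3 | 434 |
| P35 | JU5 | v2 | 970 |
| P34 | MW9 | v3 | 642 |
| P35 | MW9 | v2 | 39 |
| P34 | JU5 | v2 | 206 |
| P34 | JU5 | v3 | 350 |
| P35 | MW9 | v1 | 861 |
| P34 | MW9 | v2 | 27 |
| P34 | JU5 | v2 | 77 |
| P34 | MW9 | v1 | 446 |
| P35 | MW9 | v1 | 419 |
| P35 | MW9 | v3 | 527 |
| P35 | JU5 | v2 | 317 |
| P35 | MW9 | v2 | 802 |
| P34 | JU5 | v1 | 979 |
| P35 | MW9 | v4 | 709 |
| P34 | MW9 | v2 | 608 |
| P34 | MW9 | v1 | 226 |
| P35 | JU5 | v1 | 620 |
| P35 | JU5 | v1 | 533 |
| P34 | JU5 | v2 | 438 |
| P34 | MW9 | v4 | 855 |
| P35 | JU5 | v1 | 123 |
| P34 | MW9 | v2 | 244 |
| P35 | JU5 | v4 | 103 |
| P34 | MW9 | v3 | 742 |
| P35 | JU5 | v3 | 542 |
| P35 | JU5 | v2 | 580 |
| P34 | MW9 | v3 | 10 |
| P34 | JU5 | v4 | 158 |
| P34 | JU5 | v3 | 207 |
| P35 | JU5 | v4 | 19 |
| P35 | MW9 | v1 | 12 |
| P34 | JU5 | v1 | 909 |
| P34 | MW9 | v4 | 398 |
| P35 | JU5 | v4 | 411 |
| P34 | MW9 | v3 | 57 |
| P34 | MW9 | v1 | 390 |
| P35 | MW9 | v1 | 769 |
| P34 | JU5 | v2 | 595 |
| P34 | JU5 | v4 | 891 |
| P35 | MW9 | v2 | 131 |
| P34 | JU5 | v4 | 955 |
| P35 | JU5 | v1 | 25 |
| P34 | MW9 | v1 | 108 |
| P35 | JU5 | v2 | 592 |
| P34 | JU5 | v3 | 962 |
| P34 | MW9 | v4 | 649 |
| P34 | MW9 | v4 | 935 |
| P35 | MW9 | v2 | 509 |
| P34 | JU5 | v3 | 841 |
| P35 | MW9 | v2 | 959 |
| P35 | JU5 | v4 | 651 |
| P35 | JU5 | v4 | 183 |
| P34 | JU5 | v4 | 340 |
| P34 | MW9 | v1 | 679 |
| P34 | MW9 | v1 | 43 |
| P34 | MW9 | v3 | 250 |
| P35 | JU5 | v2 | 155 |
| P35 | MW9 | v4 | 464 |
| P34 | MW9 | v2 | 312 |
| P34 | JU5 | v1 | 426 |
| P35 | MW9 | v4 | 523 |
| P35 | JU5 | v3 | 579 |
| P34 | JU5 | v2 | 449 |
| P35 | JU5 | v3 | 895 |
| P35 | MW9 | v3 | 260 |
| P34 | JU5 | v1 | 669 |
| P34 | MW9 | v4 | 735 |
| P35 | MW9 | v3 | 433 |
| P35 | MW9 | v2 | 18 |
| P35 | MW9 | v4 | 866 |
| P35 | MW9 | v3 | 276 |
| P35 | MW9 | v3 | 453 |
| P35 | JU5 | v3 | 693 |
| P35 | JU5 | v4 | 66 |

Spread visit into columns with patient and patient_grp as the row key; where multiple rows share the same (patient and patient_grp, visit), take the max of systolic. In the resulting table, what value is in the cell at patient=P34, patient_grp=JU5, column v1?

979

Rows with patient=P34, patient_grp=JU5 and visit=v1: systolic values are 967, 460, 979, 909, 426, 669.
max(967, 460, 979, 909, 426, 669) = 979.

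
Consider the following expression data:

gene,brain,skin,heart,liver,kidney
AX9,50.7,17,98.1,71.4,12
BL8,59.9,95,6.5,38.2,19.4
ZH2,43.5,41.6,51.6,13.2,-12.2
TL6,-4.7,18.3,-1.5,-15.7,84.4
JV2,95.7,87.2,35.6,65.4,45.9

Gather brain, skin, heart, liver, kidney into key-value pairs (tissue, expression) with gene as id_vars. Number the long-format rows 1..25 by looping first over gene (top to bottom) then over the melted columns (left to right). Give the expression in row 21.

25 rows total (5 × 5). Row 21: index ⌊(21-1)/5⌋ = 4 into gene → JV2; (21-1) mod 5 = 0 into the melted columns → brain.
So row 21 is (JV2, brain, 95.7); expression = 95.7.

95.7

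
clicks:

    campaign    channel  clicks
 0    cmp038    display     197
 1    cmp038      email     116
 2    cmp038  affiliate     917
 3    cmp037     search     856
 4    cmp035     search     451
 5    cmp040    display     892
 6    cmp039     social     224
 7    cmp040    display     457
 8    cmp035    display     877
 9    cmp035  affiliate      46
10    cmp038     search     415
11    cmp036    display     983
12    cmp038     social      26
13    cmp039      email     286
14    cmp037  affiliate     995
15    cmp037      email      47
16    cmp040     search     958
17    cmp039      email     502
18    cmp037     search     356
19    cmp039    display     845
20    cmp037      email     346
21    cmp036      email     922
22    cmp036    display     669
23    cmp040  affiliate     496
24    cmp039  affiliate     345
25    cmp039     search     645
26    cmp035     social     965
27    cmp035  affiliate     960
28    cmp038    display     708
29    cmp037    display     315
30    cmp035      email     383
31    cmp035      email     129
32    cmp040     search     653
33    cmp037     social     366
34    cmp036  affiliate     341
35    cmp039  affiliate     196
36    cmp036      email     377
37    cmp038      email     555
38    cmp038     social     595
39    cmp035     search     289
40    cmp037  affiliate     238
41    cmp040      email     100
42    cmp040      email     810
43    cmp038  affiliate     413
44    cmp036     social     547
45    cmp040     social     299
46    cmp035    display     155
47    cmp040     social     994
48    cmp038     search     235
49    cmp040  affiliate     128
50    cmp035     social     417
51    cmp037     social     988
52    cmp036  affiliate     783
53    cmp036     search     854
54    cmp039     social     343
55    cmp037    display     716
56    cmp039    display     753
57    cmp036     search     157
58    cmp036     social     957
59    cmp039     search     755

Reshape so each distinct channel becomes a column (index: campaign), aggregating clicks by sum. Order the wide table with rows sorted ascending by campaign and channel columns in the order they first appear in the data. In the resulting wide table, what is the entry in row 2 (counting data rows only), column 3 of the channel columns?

1124

With rows sorted ascending by campaign, row 2 is campaign=cmp036. channel columns in first-appearance order: display, email, affiliate, search, social; column 3 is affiliate.
Long rows with campaign=cmp036, channel=affiliate: 341 + 783 = 1124.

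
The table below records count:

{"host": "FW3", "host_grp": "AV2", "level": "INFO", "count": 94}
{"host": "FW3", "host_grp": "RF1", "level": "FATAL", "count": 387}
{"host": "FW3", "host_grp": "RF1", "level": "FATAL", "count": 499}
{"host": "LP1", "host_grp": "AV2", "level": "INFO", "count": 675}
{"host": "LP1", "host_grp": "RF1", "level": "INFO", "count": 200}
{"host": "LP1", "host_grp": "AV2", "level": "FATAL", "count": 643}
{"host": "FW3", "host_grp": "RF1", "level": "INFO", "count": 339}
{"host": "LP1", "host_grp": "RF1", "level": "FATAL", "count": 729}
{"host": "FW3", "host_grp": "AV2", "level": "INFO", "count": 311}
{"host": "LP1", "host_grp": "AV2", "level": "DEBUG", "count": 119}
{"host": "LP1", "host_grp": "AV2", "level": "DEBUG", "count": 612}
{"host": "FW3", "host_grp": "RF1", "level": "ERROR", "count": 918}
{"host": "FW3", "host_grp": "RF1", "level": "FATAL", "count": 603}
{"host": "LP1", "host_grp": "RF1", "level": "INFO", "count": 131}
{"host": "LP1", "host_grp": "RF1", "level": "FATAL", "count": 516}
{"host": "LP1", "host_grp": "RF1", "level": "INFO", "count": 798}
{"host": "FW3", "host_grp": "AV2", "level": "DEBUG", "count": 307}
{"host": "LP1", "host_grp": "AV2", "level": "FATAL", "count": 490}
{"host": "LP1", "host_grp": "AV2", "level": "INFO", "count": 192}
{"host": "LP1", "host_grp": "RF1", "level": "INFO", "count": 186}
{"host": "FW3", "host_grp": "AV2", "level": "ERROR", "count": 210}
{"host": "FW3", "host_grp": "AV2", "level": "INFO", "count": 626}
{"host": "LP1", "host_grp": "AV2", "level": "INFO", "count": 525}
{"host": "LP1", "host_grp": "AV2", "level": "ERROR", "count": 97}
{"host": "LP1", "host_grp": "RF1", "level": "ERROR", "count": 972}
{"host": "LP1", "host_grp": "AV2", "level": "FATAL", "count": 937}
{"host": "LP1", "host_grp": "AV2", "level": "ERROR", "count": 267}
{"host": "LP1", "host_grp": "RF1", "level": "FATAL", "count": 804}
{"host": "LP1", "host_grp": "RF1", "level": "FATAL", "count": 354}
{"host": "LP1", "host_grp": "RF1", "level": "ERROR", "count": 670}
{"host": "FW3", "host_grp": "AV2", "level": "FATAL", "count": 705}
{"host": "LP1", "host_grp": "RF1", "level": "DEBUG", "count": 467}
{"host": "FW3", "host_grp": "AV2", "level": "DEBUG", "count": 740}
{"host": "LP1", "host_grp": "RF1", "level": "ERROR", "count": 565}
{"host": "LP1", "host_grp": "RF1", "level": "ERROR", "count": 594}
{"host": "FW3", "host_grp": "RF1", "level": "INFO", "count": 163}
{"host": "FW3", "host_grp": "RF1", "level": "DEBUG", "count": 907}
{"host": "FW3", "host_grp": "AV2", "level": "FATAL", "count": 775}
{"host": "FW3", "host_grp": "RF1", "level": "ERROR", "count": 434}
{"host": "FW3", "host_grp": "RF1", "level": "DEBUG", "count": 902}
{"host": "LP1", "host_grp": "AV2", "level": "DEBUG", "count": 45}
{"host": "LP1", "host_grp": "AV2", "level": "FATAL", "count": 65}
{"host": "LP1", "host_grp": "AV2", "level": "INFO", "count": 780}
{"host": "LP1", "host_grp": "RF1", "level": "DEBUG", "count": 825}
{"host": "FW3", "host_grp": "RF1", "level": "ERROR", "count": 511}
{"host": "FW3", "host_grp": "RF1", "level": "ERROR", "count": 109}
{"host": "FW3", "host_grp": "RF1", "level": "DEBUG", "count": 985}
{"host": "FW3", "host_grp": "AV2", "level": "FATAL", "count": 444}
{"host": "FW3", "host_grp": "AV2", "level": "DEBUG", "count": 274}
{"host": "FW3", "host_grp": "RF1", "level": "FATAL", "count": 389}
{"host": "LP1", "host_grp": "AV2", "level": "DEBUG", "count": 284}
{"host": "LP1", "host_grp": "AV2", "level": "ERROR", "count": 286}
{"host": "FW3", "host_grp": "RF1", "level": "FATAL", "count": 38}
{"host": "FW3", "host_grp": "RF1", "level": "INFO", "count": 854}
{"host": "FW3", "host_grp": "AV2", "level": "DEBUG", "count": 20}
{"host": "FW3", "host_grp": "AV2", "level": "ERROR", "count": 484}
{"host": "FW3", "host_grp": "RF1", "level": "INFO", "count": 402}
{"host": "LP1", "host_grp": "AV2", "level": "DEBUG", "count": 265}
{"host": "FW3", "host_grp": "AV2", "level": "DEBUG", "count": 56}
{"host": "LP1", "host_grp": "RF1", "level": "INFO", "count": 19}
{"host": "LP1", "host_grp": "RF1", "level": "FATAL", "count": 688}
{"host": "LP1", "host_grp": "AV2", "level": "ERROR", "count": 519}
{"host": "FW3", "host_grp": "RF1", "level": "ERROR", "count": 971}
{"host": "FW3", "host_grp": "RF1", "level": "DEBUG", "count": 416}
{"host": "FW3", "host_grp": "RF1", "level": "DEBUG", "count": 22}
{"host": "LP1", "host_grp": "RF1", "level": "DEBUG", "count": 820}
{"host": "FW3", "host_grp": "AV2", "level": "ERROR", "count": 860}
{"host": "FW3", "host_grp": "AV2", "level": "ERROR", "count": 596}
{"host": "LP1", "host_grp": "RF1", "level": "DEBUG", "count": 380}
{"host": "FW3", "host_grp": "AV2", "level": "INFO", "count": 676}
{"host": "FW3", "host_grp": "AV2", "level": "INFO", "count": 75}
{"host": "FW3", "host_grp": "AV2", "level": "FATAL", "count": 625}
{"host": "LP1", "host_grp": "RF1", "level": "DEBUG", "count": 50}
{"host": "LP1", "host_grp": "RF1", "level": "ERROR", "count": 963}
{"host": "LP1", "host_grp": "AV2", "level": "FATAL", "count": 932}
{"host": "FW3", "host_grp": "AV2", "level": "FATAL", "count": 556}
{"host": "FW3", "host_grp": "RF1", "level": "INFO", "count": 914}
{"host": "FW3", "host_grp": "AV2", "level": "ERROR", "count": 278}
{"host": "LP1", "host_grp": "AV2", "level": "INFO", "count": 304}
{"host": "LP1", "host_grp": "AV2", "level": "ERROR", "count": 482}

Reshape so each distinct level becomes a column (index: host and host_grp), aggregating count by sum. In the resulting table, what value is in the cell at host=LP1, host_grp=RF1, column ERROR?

Rows with host=LP1, host_grp=RF1 and level=ERROR: count values are 972, 670, 565, 594, 963.
972 + 670 + 565 + 594 + 963 = 3764.

3764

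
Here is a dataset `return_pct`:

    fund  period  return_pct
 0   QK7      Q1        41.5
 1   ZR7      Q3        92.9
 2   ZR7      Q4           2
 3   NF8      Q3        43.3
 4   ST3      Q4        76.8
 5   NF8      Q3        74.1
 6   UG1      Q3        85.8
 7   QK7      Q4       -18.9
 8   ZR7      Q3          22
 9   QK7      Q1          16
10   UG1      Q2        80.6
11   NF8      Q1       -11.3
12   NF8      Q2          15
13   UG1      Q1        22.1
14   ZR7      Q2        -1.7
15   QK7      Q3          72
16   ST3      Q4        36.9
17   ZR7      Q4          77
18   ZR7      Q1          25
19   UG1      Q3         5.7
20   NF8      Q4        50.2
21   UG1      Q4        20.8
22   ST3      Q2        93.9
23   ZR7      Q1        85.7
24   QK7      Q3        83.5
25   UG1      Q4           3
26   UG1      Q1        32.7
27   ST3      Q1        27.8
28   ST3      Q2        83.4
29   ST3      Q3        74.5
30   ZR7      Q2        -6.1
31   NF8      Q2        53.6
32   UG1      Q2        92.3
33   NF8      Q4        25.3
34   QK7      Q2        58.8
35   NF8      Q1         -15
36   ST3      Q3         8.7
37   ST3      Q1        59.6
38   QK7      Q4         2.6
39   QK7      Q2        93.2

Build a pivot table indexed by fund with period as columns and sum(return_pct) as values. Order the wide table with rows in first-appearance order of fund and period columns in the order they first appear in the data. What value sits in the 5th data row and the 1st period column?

With rows in first-appearance order of fund, row 5 is fund=UG1. period columns in first-appearance order: Q1, Q3, Q4, Q2; column 1 is Q1.
Long rows with fund=UG1, period=Q1: 22.1 + 32.7 = 54.8.

54.8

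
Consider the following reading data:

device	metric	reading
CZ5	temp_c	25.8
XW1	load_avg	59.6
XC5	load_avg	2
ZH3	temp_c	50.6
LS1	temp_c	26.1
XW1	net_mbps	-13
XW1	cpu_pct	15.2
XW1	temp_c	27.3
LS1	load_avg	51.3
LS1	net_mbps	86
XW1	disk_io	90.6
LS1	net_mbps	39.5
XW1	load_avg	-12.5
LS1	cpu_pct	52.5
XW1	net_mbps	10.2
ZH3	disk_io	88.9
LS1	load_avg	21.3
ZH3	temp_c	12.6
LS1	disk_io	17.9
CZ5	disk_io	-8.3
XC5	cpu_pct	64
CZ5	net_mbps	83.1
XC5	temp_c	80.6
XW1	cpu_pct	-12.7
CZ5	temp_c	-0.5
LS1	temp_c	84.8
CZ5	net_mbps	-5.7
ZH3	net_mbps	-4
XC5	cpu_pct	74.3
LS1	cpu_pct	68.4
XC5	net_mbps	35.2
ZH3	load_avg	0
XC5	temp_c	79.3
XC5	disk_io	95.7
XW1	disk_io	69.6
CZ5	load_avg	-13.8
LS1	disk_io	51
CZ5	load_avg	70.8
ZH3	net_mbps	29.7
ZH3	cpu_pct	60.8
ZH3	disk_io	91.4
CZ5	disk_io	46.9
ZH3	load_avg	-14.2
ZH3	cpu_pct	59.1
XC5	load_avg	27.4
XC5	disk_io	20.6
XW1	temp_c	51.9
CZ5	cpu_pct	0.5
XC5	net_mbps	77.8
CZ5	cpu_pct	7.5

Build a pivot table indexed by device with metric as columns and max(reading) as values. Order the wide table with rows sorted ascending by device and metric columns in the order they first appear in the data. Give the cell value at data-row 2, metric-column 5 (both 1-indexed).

With rows sorted ascending by device, row 2 is device=LS1. metric columns in first-appearance order: temp_c, load_avg, net_mbps, cpu_pct, disk_io; column 5 is disk_io.
Long rows with device=LS1, metric=disk_io: max(17.9, 51) = 51.

51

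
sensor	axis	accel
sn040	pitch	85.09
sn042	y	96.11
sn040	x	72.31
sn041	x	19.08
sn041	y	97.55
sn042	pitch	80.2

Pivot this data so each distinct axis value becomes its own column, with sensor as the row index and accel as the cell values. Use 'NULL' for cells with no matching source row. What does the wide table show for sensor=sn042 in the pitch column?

80.2

The long row with sensor=sn042, axis=pitch has accel=80.2.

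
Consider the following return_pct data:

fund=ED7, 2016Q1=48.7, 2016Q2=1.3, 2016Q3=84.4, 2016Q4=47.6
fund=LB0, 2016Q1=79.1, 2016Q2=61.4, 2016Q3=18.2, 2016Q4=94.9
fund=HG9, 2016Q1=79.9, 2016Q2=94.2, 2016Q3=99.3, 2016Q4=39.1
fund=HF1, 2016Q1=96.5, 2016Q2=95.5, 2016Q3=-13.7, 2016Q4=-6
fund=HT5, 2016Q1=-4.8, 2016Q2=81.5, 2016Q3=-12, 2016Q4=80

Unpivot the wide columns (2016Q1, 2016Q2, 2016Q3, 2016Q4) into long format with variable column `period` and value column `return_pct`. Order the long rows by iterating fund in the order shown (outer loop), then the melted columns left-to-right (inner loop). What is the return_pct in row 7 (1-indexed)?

18.2

20 rows total (5 × 4). Row 7: index ⌊(7-1)/4⌋ = 1 into fund → LB0; (7-1) mod 4 = 2 into the melted columns → 2016Q3.
So row 7 is (LB0, 2016Q3, 18.2); return_pct = 18.2.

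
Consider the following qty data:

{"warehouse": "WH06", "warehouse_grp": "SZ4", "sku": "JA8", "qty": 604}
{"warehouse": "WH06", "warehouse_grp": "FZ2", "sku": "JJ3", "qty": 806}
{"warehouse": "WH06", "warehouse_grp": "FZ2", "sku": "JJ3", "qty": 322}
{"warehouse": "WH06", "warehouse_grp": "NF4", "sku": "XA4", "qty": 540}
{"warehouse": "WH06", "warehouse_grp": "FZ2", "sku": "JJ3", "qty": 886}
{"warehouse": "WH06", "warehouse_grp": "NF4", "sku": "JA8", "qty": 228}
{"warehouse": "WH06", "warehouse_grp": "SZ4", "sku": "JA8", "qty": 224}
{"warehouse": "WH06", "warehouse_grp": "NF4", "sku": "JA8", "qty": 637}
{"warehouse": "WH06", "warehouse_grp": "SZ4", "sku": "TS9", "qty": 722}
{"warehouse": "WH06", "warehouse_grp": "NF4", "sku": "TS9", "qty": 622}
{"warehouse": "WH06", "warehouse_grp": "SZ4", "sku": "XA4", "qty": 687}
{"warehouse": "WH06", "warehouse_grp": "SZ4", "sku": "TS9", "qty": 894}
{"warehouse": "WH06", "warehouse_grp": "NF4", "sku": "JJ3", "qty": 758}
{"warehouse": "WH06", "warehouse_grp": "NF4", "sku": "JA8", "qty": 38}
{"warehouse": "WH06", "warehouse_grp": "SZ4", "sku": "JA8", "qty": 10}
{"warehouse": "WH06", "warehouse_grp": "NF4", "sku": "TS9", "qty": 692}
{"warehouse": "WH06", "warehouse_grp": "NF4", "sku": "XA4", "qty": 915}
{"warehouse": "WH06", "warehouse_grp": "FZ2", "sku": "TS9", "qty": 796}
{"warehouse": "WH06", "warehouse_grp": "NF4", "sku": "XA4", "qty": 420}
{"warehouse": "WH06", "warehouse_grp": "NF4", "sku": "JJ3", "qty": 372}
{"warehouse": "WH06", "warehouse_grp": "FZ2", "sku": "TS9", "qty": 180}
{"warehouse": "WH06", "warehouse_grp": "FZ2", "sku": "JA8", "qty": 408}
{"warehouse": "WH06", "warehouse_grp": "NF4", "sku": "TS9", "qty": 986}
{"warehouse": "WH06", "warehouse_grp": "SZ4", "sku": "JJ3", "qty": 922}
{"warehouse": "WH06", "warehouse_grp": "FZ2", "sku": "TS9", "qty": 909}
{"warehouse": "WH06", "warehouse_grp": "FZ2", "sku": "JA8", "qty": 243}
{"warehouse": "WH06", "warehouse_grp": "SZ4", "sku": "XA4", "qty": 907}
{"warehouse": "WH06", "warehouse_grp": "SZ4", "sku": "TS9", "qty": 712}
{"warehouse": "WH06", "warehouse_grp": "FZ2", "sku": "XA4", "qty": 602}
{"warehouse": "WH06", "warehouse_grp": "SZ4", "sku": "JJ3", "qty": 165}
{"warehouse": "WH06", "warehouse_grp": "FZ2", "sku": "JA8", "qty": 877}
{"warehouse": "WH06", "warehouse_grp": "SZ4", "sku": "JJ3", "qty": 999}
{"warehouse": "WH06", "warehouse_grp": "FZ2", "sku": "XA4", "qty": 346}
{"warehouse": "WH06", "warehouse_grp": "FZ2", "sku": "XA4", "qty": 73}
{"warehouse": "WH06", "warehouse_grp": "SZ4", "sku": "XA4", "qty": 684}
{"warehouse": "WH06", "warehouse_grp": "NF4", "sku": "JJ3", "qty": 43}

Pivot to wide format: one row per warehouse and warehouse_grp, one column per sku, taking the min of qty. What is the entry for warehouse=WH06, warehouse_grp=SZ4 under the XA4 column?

684

Rows with warehouse=WH06, warehouse_grp=SZ4 and sku=XA4: qty values are 687, 907, 684.
min(687, 907, 684) = 684.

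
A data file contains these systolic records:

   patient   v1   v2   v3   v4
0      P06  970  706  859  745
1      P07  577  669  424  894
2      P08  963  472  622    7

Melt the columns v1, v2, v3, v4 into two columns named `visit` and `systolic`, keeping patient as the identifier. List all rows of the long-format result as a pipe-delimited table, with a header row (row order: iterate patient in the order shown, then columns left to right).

Each (patient, column) pair becomes one row: 3 × 4 = 12 rows.
For example, (P06, v1) → systolic=970.

| patient | visit | systolic |
| P06 | v1 | 970 |
| P06 | v2 | 706 |
| P06 | v3 | 859 |
| P06 | v4 | 745 |
| P07 | v1 | 577 |
| P07 | v2 | 669 |
| P07 | v3 | 424 |
| P07 | v4 | 894 |
| P08 | v1 | 963 |
| P08 | v2 | 472 |
| P08 | v3 | 622 |
| P08 | v4 | 7 |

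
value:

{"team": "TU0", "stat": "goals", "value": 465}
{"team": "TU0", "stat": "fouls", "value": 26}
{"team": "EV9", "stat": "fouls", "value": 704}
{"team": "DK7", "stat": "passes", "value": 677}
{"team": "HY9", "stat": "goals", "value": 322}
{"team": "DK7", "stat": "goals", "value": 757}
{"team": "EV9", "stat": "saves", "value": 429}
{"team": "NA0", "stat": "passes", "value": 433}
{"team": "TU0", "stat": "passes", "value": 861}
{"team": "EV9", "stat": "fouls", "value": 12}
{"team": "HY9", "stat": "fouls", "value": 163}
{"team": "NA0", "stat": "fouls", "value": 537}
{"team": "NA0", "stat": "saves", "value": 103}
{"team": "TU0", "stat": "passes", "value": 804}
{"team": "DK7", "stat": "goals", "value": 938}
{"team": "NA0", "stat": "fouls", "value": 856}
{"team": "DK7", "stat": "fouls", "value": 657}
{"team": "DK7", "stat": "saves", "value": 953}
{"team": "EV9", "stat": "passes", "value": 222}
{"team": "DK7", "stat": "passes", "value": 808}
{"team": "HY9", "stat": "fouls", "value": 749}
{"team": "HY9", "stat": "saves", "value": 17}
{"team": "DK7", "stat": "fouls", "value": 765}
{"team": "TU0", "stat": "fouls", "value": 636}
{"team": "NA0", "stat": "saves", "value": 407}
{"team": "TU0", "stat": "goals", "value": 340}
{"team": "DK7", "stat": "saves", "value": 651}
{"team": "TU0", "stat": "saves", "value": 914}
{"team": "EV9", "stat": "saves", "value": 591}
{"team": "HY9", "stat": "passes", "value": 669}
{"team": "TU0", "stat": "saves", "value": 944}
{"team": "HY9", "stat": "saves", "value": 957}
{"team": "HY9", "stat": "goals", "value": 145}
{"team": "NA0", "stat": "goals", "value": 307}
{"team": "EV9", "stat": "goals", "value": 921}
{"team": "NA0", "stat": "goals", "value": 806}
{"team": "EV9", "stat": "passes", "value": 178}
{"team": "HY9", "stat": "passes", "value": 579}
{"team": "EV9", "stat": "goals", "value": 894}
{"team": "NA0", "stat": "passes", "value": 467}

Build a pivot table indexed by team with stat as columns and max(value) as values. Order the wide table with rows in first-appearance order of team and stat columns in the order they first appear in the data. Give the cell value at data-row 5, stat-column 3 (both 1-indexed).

467

With rows in first-appearance order of team, row 5 is team=NA0. stat columns in first-appearance order: goals, fouls, passes, saves; column 3 is passes.
Long rows with team=NA0, stat=passes: max(433, 467) = 467.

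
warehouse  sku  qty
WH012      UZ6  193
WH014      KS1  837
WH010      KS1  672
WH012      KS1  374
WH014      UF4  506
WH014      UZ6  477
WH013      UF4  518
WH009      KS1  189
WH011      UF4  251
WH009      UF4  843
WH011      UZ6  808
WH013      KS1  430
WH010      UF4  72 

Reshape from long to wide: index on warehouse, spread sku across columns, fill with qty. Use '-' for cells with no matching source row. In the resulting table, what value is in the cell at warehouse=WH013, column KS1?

The long row with warehouse=WH013, sku=KS1 has qty=430.

430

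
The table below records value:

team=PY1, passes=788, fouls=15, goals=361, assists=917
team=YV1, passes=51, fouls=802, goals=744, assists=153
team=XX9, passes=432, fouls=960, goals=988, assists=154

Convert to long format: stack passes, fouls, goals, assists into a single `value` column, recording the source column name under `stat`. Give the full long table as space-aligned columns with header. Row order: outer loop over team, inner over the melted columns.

Each (team, column) pair becomes one row: 3 × 4 = 12 rows.
For example, (PY1, passes) → value=788.

team  stat     value
PY1   passes   788  
PY1   fouls    15   
PY1   goals    361  
PY1   assists  917  
YV1   passes   51   
YV1   fouls    802  
YV1   goals    744  
YV1   assists  153  
XX9   passes   432  
XX9   fouls    960  
XX9   goals    988  
XX9   assists  154  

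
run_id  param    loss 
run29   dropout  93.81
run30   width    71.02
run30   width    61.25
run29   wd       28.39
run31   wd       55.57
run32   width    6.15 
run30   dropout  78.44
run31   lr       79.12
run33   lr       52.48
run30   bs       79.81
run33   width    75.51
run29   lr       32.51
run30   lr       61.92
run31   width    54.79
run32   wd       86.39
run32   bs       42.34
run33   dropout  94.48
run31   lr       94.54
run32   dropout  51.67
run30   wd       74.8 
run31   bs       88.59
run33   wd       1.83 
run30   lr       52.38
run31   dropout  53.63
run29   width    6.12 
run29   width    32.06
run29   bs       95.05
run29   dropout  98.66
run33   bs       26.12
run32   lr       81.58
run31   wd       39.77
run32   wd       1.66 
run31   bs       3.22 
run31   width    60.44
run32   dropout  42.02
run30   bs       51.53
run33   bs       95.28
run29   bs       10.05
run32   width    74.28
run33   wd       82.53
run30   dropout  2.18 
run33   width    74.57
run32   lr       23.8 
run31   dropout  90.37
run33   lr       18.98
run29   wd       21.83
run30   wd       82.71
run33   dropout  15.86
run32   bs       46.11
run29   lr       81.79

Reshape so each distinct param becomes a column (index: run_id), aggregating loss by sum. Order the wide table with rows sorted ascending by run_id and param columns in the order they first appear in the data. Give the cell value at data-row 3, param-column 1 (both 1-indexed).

With rows sorted ascending by run_id, row 3 is run_id=run31. param columns in first-appearance order: dropout, width, wd, lr, bs; column 1 is dropout.
Long rows with run_id=run31, param=dropout: 53.63 + 90.37 = 144.

144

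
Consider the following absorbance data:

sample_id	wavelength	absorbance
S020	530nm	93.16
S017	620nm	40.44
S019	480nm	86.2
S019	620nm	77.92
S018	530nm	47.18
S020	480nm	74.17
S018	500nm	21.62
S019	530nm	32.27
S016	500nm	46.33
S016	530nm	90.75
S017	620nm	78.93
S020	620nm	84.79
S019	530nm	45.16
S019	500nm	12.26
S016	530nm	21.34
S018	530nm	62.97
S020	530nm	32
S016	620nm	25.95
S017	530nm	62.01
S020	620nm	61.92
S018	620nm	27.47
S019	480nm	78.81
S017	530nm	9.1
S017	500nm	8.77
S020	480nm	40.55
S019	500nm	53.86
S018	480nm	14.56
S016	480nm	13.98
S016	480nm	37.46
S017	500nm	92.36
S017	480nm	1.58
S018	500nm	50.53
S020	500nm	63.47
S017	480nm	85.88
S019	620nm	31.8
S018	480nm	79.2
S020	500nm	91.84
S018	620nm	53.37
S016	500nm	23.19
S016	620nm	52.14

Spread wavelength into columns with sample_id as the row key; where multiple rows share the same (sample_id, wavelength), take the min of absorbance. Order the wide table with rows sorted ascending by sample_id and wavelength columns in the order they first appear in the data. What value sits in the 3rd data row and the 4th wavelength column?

21.62

With rows sorted ascending by sample_id, row 3 is sample_id=S018. wavelength columns in first-appearance order: 530nm, 620nm, 480nm, 500nm; column 4 is 500nm.
Long rows with sample_id=S018, wavelength=500nm: min(21.62, 50.53) = 21.62.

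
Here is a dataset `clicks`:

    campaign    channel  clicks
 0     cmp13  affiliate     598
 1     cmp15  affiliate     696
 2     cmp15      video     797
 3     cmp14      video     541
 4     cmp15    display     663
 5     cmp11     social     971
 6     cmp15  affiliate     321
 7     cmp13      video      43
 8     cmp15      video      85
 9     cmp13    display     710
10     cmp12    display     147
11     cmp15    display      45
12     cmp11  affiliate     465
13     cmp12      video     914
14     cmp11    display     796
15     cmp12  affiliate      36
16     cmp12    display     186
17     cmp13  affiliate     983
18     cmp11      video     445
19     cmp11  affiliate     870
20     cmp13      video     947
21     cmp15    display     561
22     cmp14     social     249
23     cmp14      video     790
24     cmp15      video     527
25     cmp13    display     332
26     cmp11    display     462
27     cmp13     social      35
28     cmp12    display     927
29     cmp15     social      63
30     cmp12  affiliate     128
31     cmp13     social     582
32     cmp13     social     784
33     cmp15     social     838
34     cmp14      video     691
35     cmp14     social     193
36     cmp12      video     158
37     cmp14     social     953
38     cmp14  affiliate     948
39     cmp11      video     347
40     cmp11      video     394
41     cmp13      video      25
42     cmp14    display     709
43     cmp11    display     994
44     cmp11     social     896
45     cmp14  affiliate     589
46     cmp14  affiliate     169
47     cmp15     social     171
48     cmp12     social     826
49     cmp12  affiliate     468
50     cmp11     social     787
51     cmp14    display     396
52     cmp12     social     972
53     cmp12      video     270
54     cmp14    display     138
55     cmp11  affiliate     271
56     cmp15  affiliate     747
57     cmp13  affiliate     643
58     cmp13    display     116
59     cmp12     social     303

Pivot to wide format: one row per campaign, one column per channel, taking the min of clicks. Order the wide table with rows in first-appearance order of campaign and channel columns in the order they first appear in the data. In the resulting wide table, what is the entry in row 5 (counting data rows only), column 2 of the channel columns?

With rows in first-appearance order of campaign, row 5 is campaign=cmp12. channel columns in first-appearance order: affiliate, video, display, social; column 2 is video.
Long rows with campaign=cmp12, channel=video: min(914, 158, 270) = 158.

158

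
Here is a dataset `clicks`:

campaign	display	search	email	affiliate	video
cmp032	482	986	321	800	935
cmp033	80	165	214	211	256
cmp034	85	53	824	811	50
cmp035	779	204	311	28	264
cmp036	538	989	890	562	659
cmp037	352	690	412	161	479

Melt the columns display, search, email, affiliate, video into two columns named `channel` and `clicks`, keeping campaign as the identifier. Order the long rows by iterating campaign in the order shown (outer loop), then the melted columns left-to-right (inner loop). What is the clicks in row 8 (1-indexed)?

30 rows total (6 × 5). Row 8: index ⌊(8-1)/5⌋ = 1 into campaign → cmp033; (8-1) mod 5 = 2 into the melted columns → email.
So row 8 is (cmp033, email, 214); clicks = 214.

214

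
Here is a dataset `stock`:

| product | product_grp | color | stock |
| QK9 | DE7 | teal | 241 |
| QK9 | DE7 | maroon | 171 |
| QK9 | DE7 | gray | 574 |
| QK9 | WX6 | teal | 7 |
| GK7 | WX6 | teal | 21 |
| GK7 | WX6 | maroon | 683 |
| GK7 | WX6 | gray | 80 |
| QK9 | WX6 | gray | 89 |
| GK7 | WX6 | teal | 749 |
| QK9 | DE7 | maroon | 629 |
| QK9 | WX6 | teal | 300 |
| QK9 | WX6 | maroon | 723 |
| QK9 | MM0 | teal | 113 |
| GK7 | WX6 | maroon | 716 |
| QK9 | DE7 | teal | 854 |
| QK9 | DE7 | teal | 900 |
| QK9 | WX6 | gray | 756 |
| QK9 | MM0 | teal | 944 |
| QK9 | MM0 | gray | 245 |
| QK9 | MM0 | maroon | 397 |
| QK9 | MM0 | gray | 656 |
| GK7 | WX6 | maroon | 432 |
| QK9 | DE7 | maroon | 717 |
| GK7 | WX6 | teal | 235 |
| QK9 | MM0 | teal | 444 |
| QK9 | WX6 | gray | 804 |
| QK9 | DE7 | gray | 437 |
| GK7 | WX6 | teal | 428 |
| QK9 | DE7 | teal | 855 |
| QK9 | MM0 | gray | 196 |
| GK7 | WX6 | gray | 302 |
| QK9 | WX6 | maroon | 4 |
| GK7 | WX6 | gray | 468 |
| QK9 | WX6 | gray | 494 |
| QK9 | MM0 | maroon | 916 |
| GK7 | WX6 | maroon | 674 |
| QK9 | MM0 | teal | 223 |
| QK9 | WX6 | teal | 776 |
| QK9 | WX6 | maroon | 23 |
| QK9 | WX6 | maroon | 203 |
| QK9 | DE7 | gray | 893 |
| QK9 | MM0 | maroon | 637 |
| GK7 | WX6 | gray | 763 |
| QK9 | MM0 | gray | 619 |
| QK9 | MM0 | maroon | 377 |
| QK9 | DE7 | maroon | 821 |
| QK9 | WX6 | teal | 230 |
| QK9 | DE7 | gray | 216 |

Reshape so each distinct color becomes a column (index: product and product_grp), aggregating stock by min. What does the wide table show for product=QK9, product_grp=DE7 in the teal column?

Rows with product=QK9, product_grp=DE7 and color=teal: stock values are 241, 854, 900, 855.
min(241, 854, 900, 855) = 241.

241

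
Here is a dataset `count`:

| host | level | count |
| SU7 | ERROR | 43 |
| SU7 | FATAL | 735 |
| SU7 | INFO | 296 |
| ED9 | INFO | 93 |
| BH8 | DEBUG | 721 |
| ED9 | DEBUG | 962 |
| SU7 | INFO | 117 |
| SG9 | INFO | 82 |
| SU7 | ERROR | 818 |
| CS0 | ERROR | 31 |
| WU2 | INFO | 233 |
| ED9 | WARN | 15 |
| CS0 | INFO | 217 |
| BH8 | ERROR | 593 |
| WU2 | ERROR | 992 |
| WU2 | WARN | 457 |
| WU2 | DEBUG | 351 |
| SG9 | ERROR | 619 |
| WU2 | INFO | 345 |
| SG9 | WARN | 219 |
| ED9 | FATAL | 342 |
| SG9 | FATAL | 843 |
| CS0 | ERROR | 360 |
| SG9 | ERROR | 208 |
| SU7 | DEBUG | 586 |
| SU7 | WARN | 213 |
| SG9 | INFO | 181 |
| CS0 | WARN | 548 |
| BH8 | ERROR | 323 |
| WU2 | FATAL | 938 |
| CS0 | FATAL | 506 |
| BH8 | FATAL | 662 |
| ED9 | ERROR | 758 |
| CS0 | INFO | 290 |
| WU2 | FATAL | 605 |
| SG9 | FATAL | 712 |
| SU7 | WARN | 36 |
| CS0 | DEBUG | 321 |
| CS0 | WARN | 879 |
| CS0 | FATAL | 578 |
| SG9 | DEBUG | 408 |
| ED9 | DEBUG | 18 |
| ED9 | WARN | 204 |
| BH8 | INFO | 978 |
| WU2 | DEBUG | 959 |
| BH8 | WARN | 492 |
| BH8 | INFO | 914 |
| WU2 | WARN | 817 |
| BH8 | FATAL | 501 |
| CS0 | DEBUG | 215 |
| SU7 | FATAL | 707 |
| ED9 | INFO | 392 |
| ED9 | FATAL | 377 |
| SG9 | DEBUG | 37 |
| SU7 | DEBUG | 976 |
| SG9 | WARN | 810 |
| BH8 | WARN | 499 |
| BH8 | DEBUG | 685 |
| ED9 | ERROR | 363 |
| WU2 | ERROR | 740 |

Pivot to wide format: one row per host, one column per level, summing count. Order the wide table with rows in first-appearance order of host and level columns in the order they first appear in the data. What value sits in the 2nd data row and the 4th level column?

With rows in first-appearance order of host, row 2 is host=ED9. level columns in first-appearance order: ERROR, FATAL, INFO, DEBUG, WARN; column 4 is DEBUG.
Long rows with host=ED9, level=DEBUG: 962 + 18 = 980.

980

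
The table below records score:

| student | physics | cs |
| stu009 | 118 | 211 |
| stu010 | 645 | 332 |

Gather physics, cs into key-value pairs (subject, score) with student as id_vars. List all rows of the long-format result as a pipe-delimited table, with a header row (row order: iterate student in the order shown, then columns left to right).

| student | subject | score |
| stu009 | physics | 118 |
| stu009 | cs | 211 |
| stu010 | physics | 645 |
| stu010 | cs | 332 |

Each (student, column) pair becomes one row: 2 × 2 = 4 rows.
For example, (stu009, physics) → score=118.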